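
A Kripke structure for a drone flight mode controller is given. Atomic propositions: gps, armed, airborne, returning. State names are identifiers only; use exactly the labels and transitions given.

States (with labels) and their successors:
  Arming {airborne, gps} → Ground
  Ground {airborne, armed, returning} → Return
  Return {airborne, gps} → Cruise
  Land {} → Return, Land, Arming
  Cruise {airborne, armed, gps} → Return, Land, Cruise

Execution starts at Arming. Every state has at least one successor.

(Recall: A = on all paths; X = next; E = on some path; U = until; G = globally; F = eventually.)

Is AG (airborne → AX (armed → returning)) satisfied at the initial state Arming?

States satisfying airborne → AX (armed → returning): {Arming, Ground, Land}.
States satisfying AG (airborne → AX (armed → returning)): ∅.
Cruise is reachable from Arming and violates airborne → AX (armed → returning), so AG fails at Arming.
Arming ∉ Sat(AG (airborne → AX (armed → returning))).

No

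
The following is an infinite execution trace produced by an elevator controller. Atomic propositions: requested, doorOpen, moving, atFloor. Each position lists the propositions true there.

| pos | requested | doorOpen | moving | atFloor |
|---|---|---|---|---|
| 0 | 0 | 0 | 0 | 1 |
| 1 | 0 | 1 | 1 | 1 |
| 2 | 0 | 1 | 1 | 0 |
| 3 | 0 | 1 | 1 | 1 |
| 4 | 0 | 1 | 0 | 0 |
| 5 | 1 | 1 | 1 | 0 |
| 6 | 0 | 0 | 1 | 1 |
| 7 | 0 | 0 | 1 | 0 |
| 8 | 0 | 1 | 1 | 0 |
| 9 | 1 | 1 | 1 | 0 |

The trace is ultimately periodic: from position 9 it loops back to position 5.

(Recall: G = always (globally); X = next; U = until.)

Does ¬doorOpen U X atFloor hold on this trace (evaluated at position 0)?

Walking from position 0: X atFloor first holds at position 0, and ¬doorOpen holds at every earlier position along the way, so ¬doorOpen U X atFloor holds.

Satisfied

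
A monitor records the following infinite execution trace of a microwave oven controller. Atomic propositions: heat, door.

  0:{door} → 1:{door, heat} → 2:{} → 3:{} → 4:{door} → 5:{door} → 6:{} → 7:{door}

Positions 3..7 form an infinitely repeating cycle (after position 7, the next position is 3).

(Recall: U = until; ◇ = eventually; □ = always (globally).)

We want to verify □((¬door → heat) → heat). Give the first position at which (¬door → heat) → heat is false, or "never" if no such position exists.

At position 0 the labels are {door}, so (¬door → heat) → heat is false there. This is the first violation.

0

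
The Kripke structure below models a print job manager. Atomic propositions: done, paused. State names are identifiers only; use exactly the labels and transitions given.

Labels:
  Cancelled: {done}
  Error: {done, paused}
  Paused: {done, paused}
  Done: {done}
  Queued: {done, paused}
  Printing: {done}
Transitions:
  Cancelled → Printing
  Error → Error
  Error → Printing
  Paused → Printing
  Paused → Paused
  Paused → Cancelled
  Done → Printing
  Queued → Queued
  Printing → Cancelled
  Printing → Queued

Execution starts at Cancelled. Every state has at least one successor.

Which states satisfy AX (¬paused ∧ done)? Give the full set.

{Cancelled, Done}

States satisfying ¬paused ∧ done: {Cancelled, Done, Printing}.
States satisfying AX (¬paused ∧ done): {Cancelled, Done}.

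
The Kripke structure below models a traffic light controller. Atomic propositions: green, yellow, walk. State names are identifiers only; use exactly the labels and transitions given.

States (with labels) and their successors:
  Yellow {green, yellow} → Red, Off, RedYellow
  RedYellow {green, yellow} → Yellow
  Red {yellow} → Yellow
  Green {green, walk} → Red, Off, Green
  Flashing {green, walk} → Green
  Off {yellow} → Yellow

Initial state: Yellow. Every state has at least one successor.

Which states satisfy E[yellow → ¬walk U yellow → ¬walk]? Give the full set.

States satisfying yellow → ¬walk: {Yellow, RedYellow, Red, Green, Flashing, Off}.
States satisfying E[yellow → ¬walk U yellow → ¬walk]: {Yellow, RedYellow, Red, Green, Flashing, Off}.

{Yellow, RedYellow, Red, Green, Flashing, Off}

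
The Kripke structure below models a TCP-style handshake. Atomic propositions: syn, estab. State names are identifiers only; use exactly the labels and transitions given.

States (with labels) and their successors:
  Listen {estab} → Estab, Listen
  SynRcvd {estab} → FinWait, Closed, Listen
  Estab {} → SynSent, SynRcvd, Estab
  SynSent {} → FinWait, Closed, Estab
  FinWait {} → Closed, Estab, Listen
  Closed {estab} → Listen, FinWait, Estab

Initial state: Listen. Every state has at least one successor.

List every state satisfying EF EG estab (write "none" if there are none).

States satisfying EG estab: {Listen, SynRcvd, Closed}.
States satisfying EF EG estab: {Listen, SynRcvd, Estab, SynSent, FinWait, Closed}.

{Listen, SynRcvd, Estab, SynSent, FinWait, Closed}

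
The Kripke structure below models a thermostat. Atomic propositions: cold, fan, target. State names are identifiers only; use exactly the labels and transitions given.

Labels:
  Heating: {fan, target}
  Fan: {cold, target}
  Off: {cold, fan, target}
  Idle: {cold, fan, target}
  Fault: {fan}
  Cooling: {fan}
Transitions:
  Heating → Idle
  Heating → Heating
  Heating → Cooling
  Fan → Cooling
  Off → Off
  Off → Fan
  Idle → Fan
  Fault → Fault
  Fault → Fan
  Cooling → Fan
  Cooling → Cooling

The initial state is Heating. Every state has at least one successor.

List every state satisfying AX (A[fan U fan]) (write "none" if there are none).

{Heating, Fan}

States satisfying A[fan U fan]: {Heating, Off, Idle, Fault, Cooling}.
States satisfying AX (A[fan U fan]): {Heating, Fan}.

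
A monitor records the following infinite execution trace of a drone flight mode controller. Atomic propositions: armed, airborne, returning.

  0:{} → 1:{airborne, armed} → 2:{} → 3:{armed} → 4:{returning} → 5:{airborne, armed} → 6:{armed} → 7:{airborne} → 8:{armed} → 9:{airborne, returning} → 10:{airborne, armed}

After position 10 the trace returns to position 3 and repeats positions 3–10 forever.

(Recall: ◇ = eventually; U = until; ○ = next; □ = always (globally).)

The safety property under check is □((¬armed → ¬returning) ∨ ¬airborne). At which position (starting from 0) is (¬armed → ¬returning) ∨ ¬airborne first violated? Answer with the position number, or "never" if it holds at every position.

Check (¬armed → ¬returning) ∨ ¬airborne at each position in order: 0 ✓, 1 ✓, 2 ✓, 3 ✓, 4 ✓, 5 ✓, 6 ✓, 7 ✓, 8 ✓.
At position 9 the labels are {airborne, returning}, so (¬armed → ¬returning) ∨ ¬airborne is false there. This is the first violation.

9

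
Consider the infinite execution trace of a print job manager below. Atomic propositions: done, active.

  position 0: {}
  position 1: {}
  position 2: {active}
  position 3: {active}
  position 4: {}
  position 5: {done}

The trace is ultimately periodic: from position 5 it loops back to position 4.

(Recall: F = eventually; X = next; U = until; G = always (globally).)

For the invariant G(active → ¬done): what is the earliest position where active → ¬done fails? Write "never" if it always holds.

never

active → ¬done holds at every position 0..5, and those are all the positions the trace ever visits, so the invariant G(active → ¬done) is never violated.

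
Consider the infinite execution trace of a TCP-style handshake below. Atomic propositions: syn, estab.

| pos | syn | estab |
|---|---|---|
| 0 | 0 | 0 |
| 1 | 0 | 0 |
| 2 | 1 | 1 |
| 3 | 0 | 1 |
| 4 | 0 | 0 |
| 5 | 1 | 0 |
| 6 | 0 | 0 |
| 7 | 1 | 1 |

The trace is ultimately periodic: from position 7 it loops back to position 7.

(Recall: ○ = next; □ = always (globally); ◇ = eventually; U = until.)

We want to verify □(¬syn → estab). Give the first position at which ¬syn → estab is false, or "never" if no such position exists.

0

At position 0 the labels are {}, so ¬syn → estab is false there. This is the first violation.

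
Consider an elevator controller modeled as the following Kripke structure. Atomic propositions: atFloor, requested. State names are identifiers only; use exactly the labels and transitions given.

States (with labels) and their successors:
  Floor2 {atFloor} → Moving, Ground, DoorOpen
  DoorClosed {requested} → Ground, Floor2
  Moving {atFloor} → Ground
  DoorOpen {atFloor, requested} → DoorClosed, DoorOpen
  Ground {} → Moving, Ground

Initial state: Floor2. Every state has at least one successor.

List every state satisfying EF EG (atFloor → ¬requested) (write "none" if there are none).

States satisfying EG (atFloor → ¬requested): {Floor2, DoorClosed, Moving, Ground}.
States satisfying EF EG (atFloor → ¬requested): {Floor2, DoorClosed, Moving, DoorOpen, Ground}.

{Floor2, DoorClosed, Moving, DoorOpen, Ground}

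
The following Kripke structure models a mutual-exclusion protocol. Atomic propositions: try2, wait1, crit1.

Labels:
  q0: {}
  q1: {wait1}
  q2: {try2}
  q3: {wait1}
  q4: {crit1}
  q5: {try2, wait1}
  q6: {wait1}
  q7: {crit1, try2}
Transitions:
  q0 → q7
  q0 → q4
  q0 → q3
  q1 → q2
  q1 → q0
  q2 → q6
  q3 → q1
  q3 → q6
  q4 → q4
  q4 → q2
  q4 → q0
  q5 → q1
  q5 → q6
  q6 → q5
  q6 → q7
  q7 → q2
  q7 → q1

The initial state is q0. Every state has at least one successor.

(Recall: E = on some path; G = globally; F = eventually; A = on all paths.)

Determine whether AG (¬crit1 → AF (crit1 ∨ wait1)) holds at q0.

States satisfying ¬crit1 → AF (crit1 ∨ wait1): {q0, q1, q2, q3, q4, q5, q6, q7}.
States satisfying AG (¬crit1 → AF (crit1 ∨ wait1)): {q0, q1, q2, q3, q4, q5, q6, q7}.
Every state reachable from q0 satisfies ¬crit1 → AF (crit1 ∨ wait1).
q0 ∈ Sat(AG (¬crit1 → AF (crit1 ∨ wait1))).

Holds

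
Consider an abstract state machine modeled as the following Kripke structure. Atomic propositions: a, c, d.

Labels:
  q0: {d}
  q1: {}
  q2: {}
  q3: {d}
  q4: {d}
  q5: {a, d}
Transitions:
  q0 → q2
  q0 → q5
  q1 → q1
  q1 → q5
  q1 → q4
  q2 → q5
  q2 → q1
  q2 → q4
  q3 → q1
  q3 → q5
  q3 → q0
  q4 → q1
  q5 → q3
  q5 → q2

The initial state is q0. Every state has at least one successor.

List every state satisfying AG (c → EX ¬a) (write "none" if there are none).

States satisfying c → EX ¬a: {q0, q1, q2, q3, q4, q5}.
States satisfying AG (c → EX ¬a): {q0, q1, q2, q3, q4, q5}.

{q0, q1, q2, q3, q4, q5}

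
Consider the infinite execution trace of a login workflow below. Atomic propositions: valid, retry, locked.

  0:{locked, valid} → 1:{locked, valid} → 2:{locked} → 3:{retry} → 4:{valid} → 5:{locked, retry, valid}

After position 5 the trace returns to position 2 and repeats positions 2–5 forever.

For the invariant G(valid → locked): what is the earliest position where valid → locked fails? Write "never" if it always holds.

4

Check valid → locked at each position in order: 0 ✓, 1 ✓, 2 ✓, 3 ✓.
At position 4 the labels are {valid}, so valid → locked is false there. This is the first violation.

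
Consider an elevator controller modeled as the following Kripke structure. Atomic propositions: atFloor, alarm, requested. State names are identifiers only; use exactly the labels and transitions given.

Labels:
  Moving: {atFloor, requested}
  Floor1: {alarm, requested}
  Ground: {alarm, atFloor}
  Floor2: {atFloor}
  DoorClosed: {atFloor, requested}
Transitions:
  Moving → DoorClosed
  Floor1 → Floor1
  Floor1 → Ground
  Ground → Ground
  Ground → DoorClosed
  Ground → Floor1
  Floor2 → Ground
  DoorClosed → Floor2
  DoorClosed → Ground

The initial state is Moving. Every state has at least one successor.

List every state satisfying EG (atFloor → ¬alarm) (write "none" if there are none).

{Floor1}

States satisfying atFloor → ¬alarm: {Moving, Floor1, Floor2, DoorClosed}.
States satisfying EG (atFloor → ¬alarm): {Floor1}.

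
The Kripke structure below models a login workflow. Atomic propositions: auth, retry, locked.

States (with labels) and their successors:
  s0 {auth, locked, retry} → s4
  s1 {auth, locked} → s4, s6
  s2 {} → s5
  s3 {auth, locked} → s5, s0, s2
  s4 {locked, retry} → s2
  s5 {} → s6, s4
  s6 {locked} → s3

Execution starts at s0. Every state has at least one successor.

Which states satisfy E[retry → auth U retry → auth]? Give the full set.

{s0, s1, s2, s3, s5, s6}

States satisfying retry → auth: {s0, s1, s2, s3, s5, s6}.
States satisfying E[retry → auth U retry → auth]: {s0, s1, s2, s3, s5, s6}.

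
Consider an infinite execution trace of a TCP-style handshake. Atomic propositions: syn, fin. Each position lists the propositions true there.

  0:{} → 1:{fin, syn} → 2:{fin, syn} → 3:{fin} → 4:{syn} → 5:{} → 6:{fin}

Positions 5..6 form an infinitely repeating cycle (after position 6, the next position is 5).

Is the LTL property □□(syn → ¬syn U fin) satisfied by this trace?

Does not hold

□(syn → ¬syn U fin) must hold at every position from 0 onward. It fails at position 0, so □□(syn → ¬syn U fin) is false.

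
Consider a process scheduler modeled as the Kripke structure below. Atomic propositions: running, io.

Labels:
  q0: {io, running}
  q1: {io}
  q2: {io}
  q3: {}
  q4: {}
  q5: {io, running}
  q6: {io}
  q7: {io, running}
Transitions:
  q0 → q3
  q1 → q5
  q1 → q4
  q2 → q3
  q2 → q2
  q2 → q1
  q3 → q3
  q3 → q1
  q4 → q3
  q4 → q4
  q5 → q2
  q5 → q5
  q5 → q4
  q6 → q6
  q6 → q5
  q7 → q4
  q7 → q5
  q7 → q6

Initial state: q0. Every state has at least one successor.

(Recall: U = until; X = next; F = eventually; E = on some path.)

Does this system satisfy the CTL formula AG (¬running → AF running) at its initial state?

No

States satisfying ¬running → AF running: {q0, q5, q7}.
States satisfying AG (¬running → AF running): ∅.
q1 is reachable from q0 and violates ¬running → AF running, so AG fails at q0.
q0 ∉ Sat(AG (¬running → AF running)).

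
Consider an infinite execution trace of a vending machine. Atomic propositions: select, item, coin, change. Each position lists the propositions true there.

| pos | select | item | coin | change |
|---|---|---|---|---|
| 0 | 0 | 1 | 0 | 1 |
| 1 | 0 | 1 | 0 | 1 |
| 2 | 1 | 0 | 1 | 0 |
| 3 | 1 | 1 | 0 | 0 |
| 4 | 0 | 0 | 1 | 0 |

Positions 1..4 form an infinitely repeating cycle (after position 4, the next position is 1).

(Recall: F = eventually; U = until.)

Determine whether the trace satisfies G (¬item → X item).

Satisfied

¬item → X item holds at every position 0..4, and those are all positions ever visited, so G (¬item → X item) holds.
Positions where ¬item holds: 2, 4.
Check X item at each: 2→ok, 4→ok.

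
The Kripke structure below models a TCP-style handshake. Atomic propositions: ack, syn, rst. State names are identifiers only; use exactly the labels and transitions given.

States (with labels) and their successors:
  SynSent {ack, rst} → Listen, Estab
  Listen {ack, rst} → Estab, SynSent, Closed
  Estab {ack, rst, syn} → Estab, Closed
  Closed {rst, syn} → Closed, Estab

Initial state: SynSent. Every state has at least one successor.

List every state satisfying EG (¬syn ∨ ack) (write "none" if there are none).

{SynSent, Listen, Estab}

States satisfying ¬syn ∨ ack: {SynSent, Listen, Estab}.
States satisfying EG (¬syn ∨ ack): {SynSent, Listen, Estab}.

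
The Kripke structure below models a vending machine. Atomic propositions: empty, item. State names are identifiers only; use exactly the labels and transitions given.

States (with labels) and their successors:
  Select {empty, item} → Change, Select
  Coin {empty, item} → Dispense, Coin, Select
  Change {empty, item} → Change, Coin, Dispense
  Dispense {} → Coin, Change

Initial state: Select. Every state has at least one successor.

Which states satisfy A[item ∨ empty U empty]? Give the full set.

States satisfying item ∨ empty: {Select, Coin, Change}.
States satisfying empty: {Select, Coin, Change}.
States satisfying A[item ∨ empty U empty]: {Select, Coin, Change}.

{Select, Coin, Change}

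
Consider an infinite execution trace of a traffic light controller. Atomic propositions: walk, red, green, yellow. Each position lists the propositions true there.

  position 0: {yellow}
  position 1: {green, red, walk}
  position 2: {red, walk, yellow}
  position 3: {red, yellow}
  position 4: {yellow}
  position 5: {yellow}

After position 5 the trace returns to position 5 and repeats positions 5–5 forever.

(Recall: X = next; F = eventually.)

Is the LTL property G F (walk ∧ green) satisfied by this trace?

F (walk ∧ green) must hold at every position from 0 onward. It fails at position 2, so G F (walk ∧ green) is false.

No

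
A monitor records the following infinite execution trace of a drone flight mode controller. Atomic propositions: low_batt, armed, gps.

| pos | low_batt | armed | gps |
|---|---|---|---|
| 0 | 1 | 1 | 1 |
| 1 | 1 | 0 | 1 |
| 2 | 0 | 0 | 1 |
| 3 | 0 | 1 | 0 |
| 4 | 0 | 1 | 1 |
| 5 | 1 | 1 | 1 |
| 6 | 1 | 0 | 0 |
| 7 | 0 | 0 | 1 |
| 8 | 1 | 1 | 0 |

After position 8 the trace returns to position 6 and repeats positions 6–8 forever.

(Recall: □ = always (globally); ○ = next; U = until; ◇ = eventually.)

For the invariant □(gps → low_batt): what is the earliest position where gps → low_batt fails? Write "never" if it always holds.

2

Check gps → low_batt at each position in order: 0 ✓, 1 ✓.
At position 2 the labels are {gps}, so gps → low_batt is false there. This is the first violation.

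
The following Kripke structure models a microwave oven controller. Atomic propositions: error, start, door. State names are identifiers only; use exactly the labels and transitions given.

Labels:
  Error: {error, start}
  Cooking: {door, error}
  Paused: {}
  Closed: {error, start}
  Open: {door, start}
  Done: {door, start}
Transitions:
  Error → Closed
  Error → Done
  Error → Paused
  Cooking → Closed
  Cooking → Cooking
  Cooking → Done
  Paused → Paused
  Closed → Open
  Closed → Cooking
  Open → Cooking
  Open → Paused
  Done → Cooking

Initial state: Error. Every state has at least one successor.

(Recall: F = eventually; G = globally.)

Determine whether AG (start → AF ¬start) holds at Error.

Satisfied

States satisfying start → AF ¬start: {Error, Cooking, Paused, Closed, Open, Done}.
States satisfying AG (start → AF ¬start): {Error, Cooking, Paused, Closed, Open, Done}.
Every state reachable from Error satisfies start → AF ¬start.
Error ∈ Sat(AG (start → AF ¬start)).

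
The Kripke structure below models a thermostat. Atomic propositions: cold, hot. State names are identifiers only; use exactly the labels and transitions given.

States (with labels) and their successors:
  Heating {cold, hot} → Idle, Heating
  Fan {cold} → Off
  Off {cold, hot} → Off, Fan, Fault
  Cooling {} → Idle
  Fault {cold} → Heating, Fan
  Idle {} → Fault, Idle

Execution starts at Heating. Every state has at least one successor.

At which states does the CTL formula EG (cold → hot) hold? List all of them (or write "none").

{Heating, Off, Cooling, Idle}

States satisfying cold → hot: {Heating, Off, Cooling, Idle}.
States satisfying EG (cold → hot): {Heating, Off, Cooling, Idle}.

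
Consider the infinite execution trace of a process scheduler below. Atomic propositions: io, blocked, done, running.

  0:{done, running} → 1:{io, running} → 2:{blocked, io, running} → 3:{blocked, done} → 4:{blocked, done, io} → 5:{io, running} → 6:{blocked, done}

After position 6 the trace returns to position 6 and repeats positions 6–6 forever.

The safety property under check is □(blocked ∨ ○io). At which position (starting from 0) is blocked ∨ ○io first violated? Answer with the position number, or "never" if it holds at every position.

5

Check blocked ∨ ○io at each position in order: 0 ✓, 1 ✓, 2 ✓, 3 ✓, 4 ✓.
At position 5 the labels are {io, running} and the next position 6 has {blocked, done}, so blocked ∨ ○io is false there. This is the first violation.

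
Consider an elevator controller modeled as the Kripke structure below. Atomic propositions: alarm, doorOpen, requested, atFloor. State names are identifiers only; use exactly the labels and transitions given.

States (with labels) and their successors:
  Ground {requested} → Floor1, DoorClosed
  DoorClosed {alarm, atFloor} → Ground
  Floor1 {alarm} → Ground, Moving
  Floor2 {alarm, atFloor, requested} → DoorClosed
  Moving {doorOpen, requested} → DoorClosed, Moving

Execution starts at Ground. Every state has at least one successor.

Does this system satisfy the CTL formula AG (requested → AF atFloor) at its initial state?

Does not hold

States satisfying requested → AF atFloor: {DoorClosed, Floor1, Floor2}.
States satisfying AG (requested → AF atFloor): ∅.
Ground is reachable from Ground and violates requested → AF atFloor, so AG fails at Ground.
Ground ∉ Sat(AG (requested → AF atFloor)).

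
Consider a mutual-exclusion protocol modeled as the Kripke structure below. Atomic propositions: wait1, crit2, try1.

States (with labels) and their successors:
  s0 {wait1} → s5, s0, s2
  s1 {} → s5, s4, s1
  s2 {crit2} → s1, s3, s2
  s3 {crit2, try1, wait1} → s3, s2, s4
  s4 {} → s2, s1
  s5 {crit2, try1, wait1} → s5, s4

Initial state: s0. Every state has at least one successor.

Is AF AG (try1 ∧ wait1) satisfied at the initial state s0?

States satisfying AG (try1 ∧ wait1): ∅.
States satisfying AF AG (try1 ∧ wait1): ∅.
There is a path from s0 along which AG (try1 ∧ wait1) never holds.
s0 ∉ Sat(AF AG (try1 ∧ wait1)).

Does not hold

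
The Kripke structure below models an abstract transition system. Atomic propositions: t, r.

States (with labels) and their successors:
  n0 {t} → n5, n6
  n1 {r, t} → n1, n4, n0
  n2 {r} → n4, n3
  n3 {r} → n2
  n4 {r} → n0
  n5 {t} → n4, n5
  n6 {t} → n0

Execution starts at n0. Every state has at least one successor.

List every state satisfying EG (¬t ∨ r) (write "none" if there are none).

States satisfying ¬t ∨ r: {n1, n2, n3, n4}.
States satisfying EG (¬t ∨ r): {n1, n2, n3}.

{n1, n2, n3}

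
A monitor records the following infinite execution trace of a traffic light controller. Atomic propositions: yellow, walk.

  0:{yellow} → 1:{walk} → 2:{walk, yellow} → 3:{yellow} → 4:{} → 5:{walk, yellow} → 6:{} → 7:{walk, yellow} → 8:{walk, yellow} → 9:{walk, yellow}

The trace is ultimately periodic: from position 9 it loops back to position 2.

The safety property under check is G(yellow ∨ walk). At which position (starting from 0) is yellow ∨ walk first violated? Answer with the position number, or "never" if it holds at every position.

Check yellow ∨ walk at each position in order: 0 ✓, 1 ✓, 2 ✓, 3 ✓.
At position 4 the labels are {}, so yellow ∨ walk is false there. This is the first violation.

4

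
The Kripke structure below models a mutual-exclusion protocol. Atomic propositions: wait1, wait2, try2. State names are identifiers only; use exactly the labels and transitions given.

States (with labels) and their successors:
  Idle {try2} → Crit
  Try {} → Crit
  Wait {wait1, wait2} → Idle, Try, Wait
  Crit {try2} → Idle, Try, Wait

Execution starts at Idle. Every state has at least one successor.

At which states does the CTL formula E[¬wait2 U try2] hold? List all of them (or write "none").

{Idle, Try, Crit}

States satisfying ¬wait2: {Idle, Try, Crit}.
States satisfying try2: {Idle, Crit}.
States satisfying E[¬wait2 U try2]: {Idle, Try, Crit}.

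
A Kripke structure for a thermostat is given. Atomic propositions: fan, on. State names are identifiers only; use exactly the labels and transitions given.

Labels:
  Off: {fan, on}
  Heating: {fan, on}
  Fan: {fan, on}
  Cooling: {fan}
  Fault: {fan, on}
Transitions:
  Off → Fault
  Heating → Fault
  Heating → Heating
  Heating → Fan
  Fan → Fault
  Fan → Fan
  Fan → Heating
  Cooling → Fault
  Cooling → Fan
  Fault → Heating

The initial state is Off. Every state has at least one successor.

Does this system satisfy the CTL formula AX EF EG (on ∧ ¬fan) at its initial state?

Violated

States satisfying EF EG (on ∧ ¬fan): ∅.
States satisfying AX EF EG (on ∧ ¬fan): ∅.
Off ∉ Sat(AX EF EG (on ∧ ¬fan)).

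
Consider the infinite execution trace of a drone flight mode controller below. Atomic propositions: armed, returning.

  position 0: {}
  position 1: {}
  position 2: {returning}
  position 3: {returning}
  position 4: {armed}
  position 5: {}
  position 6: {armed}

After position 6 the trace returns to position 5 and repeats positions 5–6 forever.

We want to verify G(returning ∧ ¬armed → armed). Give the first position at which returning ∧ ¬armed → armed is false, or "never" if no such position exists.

Check returning ∧ ¬armed → armed at each position in order: 0 ✓, 1 ✓.
At position 2 the labels are {returning}, so returning ∧ ¬armed → armed is false there. This is the first violation.

2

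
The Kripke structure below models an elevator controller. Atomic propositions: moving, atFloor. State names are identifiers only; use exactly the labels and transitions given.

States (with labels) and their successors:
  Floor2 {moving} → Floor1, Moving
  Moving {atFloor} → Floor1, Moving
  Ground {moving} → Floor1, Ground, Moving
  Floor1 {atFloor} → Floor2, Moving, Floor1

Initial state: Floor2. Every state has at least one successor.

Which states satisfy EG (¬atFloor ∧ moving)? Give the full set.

{Ground}

States satisfying ¬atFloor ∧ moving: {Floor2, Ground}.
States satisfying EG (¬atFloor ∧ moving): {Ground}.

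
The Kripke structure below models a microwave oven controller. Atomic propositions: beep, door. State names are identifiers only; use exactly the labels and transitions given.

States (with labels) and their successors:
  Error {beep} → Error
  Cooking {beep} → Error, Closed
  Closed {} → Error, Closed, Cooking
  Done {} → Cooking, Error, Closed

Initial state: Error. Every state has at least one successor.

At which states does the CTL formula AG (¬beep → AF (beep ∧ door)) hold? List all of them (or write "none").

States satisfying ¬beep → AF (beep ∧ door): {Error, Cooking}.
States satisfying AG (¬beep → AF (beep ∧ door)): {Error}.

{Error}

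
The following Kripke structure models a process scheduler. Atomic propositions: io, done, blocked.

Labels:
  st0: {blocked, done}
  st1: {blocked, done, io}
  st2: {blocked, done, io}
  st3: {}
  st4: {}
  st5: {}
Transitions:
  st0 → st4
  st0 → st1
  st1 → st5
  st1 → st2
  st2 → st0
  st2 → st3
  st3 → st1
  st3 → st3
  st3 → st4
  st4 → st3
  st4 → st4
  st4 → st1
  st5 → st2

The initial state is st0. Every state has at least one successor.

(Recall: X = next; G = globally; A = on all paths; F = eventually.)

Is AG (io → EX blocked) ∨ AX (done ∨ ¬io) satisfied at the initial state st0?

States satisfying io → EX blocked: {st0, st1, st2, st3, st4, st5}.
States satisfying AG (io → EX blocked): {st0, st1, st2, st3, st4, st5}.
States satisfying done ∨ ¬io: {st0, st1, st2, st3, st4, st5}.
States satisfying AX (done ∨ ¬io): {st0, st1, st2, st3, st4, st5}.
States satisfying AG (io → EX blocked) ∨ AX (done ∨ ¬io): {st0, st1, st2, st3, st4, st5}.
st0 ∈ Sat(AG (io → EX blocked) ∨ AX (done ∨ ¬io)).

Satisfied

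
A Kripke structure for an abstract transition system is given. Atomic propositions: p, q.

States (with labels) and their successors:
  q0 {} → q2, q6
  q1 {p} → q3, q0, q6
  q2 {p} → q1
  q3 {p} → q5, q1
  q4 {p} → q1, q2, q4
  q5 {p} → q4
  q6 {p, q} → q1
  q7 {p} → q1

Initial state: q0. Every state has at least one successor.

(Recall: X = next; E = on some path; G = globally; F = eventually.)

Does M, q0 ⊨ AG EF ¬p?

States satisfying EF ¬p: {q0, q1, q2, q3, q4, q5, q6, q7}.
States satisfying AG EF ¬p: {q0, q1, q2, q3, q4, q5, q6, q7}.
Every state reachable from q0 satisfies EF ¬p.
q0 ∈ Sat(AG EF ¬p).

Holds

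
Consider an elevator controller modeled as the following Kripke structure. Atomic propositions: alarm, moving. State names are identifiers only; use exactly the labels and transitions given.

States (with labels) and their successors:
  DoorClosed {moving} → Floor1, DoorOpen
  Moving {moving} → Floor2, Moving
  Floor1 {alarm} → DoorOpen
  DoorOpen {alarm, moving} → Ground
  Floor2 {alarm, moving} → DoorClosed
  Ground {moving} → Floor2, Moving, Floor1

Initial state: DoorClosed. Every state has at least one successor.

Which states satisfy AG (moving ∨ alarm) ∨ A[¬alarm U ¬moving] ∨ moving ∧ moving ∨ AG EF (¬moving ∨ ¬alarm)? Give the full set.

{DoorClosed, Moving, Floor1, DoorOpen, Floor2, Ground}

States satisfying moving ∨ alarm: {DoorClosed, Moving, Floor1, DoorOpen, Floor2, Ground}.
States satisfying AG (moving ∨ alarm): {DoorClosed, Moving, Floor1, DoorOpen, Floor2, Ground}.
States satisfying ¬alarm: {DoorClosed, Moving, Ground}.
States satisfying ¬moving: {Floor1}.
States satisfying A[¬alarm U ¬moving]: {Floor1}.
States satisfying AG (moving ∨ alarm) ∨ A[¬alarm U ¬moving]: {DoorClosed, Moving, Floor1, DoorOpen, Floor2, Ground}.
States satisfying moving ∧ moving: {DoorClosed, Moving, DoorOpen, Floor2, Ground}.
States satisfying EF (¬moving ∨ ¬alarm): {DoorClosed, Moving, Floor1, DoorOpen, Floor2, Ground}.
States satisfying AG EF (¬moving ∨ ¬alarm): {DoorClosed, Moving, Floor1, DoorOpen, Floor2, Ground}.
States satisfying moving ∧ moving ∨ AG EF (¬moving ∨ ¬alarm): {DoorClosed, Moving, Floor1, DoorOpen, Floor2, Ground}.
States satisfying AG (moving ∨ alarm) ∨ A[¬alarm U ¬moving] ∨ moving ∧ moving ∨ AG EF (¬moving ∨ ¬alarm): {DoorClosed, Moving, Floor1, DoorOpen, Floor2, Ground}.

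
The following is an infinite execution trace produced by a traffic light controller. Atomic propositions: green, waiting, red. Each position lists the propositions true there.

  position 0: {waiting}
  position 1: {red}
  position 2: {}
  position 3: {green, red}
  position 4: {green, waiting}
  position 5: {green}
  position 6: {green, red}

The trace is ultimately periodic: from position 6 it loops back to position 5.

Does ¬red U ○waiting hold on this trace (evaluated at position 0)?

Violated

Walking from position 0: at position 1, ○waiting has not yet held and ¬red fails, so ¬red U ○waiting is false.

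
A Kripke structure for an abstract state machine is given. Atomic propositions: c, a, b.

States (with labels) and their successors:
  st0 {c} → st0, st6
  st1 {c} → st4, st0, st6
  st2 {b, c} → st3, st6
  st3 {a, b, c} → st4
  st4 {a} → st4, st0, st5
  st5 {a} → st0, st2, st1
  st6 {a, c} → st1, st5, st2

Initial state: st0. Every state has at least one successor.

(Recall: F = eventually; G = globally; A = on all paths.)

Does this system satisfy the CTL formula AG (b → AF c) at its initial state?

States satisfying b → AF c: {st0, st1, st2, st3, st4, st5, st6}.
States satisfying AG (b → AF c): {st0, st1, st2, st3, st4, st5, st6}.
Every state reachable from st0 satisfies b → AF c.
st0 ∈ Sat(AG (b → AF c)).

Holds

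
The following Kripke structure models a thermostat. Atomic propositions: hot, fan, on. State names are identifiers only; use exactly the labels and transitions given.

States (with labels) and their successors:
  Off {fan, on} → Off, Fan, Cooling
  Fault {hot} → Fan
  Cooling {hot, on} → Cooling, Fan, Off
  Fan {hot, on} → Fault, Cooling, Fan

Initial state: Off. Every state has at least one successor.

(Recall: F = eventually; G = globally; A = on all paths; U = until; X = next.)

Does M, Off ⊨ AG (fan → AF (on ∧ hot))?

States satisfying fan → AF (on ∧ hot): {Fault, Cooling, Fan}.
States satisfying AG (fan → AF (on ∧ hot)): ∅.
Off is reachable from Off and violates fan → AF (on ∧ hot), so AG fails at Off.
Off ∉ Sat(AG (fan → AF (on ∧ hot))).

Does not hold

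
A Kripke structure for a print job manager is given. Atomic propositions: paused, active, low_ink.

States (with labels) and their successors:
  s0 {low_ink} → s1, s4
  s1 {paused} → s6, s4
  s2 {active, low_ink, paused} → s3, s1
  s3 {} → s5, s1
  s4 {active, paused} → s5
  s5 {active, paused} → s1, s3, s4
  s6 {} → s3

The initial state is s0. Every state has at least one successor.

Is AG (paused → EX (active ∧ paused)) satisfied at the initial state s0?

Satisfied

States satisfying paused → EX (active ∧ paused): {s0, s1, s3, s4, s5, s6}.
States satisfying AG (paused → EX (active ∧ paused)): {s0, s1, s3, s4, s5, s6}.
Every state reachable from s0 satisfies paused → EX (active ∧ paused).
s0 ∈ Sat(AG (paused → EX (active ∧ paused))).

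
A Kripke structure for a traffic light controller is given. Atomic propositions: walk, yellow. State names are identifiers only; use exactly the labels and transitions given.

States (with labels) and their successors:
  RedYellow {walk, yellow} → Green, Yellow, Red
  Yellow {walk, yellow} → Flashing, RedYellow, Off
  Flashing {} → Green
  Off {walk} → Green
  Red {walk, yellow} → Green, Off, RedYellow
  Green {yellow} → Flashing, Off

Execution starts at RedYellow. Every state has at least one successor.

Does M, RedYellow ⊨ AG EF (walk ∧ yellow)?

States satisfying EF (walk ∧ yellow): {RedYellow, Yellow, Red}.
States satisfying AG EF (walk ∧ yellow): ∅.
Flashing is reachable from RedYellow and violates EF (walk ∧ yellow), so AG fails at RedYellow.
RedYellow ∉ Sat(AG EF (walk ∧ yellow)).

No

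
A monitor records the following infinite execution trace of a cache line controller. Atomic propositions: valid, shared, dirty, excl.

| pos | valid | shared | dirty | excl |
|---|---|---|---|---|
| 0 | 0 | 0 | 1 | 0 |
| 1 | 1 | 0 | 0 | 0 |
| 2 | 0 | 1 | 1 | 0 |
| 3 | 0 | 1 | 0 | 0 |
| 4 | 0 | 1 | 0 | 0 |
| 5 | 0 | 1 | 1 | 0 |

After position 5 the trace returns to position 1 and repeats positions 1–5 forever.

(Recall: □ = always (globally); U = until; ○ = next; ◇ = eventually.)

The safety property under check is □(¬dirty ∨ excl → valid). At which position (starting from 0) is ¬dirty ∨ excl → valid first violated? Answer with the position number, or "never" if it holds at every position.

Check ¬dirty ∨ excl → valid at each position in order: 0 ✓, 1 ✓, 2 ✓.
At position 3 the labels are {shared}, so ¬dirty ∨ excl → valid is false there. This is the first violation.

3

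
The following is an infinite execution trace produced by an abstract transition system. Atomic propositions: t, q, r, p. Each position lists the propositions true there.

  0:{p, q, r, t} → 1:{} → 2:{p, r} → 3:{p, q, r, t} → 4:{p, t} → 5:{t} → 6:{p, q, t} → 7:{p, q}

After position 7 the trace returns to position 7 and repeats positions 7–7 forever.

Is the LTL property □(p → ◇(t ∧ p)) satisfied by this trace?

Violated

p → ◇(t ∧ p) must hold at every position from 0 onward. It fails at position 7, so □(p → ◇(t ∧ p)) is false.
Positions where p holds: 0, 2, 3, 4, 6, 7.
Check ◇(t ∧ p) at each: 0→ok, 2→ok, 3→ok, 4→ok, 6→ok, 7→fails.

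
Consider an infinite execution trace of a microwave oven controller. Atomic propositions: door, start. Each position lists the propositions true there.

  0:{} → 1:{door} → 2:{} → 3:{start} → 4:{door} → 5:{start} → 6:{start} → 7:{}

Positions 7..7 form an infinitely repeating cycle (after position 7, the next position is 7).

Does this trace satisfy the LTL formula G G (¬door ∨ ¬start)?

Satisfied

G (¬door ∨ ¬start) holds at every position 0..7, and those are all positions ever visited, so G G (¬door ∨ ¬start) holds.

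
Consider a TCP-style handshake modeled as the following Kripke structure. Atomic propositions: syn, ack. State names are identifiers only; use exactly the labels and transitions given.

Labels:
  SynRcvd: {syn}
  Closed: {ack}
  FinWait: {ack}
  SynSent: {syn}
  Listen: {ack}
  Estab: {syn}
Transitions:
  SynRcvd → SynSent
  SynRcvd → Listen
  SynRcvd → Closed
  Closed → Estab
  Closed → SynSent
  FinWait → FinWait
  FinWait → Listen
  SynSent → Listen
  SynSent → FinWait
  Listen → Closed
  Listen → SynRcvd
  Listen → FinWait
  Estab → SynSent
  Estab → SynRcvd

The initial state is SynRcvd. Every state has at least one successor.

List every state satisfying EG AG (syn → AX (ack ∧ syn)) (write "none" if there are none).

States satisfying AG (syn → AX (ack ∧ syn)): ∅.
States satisfying EG AG (syn → AX (ack ∧ syn)): ∅.

none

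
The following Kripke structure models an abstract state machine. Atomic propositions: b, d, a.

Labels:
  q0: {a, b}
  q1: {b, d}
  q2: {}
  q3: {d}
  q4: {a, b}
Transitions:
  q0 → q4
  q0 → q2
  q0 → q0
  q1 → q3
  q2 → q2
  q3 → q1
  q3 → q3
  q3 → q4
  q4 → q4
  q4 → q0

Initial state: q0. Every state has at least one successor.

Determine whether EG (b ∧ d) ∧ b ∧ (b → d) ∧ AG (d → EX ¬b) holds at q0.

Violated

States satisfying b ∧ d: {q1}.
States satisfying EG (b ∧ d): ∅.
States satisfying b → d: {q1, q2, q3}.
States satisfying b ∧ (b → d): {q1}.
States satisfying EG (b ∧ d) ∧ b ∧ (b → d): ∅.
States satisfying d → EX ¬b: {q0, q1, q2, q3, q4}.
States satisfying AG (d → EX ¬b): {q0, q1, q2, q3, q4}.
States satisfying EG (b ∧ d) ∧ b ∧ (b → d) ∧ AG (d → EX ¬b): ∅.
q0 ∉ Sat(EG (b ∧ d) ∧ b ∧ (b → d) ∧ AG (d → EX ¬b)).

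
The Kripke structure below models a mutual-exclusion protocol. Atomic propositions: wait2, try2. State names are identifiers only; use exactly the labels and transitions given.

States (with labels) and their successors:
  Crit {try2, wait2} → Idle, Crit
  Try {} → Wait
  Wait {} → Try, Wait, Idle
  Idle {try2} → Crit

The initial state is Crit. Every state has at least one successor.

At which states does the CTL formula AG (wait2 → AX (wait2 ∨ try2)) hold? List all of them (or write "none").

States satisfying wait2 → AX (wait2 ∨ try2): {Crit, Try, Wait, Idle}.
States satisfying AG (wait2 → AX (wait2 ∨ try2)): {Crit, Try, Wait, Idle}.

{Crit, Try, Wait, Idle}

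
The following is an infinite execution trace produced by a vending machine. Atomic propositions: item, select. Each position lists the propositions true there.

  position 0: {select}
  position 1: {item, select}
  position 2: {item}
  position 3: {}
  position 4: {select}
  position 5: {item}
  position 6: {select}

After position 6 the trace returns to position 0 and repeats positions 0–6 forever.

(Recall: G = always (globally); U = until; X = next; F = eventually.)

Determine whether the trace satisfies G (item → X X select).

No

item → X X select must hold at every position from 0 onward. It fails at position 1, so G (item → X X select) is false.
Positions where item holds: 1, 2, 5.
Check X X select at each: 1→fails, 2→ok, 5→ok.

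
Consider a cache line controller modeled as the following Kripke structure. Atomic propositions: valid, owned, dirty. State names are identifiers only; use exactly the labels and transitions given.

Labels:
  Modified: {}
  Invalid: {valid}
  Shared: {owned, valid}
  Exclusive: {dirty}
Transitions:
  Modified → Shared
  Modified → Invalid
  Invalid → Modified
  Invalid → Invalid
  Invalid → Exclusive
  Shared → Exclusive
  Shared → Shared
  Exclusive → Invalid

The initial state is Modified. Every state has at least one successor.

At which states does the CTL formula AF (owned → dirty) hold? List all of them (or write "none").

{Modified, Invalid, Exclusive}

States satisfying owned → dirty: {Modified, Invalid, Exclusive}.
States satisfying AF (owned → dirty): {Modified, Invalid, Exclusive}.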